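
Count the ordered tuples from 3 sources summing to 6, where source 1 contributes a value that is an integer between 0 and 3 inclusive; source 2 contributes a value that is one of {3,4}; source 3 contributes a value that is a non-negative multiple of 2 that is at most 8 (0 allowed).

4

The generating function for the choices is (1 + z + z² + z³)·(z³ + z⁴)·(1 + z² + z⁴ + z⁶ + z⁸); the count is [z⁶].
(1 + z + z² + z³) has coefficients 1,1,1,1 for degrees 0…3.
(z³ + z⁴) has coefficients 0,0,0,1,1,0,0 for degrees 0…6.
Finally multiplying by (1 + z² + z⁴ + z⁶ + z⁸), the product of all factors after the first has coefficients 0,0,0,1,1,1,1 for degrees 0…6.
[z⁶] = 1·1 + 1·1 + 1·1 + 1·1 = 4.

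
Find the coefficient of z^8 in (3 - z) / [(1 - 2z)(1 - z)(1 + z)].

The denominator gives the recurrence a_n = 2a_(n−1) + a_(n−2) − 2a_(n−3) for n ≥ 3; the numerator fixes a_0 = 3, a_1 = 5, a_2 = 13.
Iterating: 3, 5, 13, 25, 53, 105, 213, 425, 853, so a_8 = 853.

853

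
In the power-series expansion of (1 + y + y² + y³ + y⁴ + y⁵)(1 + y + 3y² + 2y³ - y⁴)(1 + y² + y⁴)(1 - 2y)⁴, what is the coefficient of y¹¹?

(1 + y + y² + y³ + y⁴ + y⁵) has coefficients 1,1,1,1,1,1 for degrees 0…5.
(1 + y + 3y² + 2y³ - y⁴) has coefficients 1,1,3,2,-1,0,0,0,0,0,0,0 for degrees 0…11.
Multiplying by (1 + y² + y⁴) gives running coefficients 1,1,4,3,3,3,2,2,-1,0,0,0 for degrees 0…11.
Finally multiplying by (1 - 2y)⁴, the product of all factors after the first has coefficients 1,-7,20,-37,59,-61,18,10,-17,40,-56,64 for degrees 0…11.
[y¹¹] = 1·64 + 1·(-56) + 1·40 + 1·(-17) + 1·10 + 1·18 = 59.

59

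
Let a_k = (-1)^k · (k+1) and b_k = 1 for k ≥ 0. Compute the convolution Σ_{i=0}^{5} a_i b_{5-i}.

This is [x^5] in the product of the two ordinary generating functions.
Σ = 1·1 − 2·1 + 3·1 − 4·1 + 5·1 − 6·1 = -3.

-3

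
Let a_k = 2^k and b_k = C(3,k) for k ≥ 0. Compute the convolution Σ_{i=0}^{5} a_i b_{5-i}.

108

The convolution is the t^5 coefficient of A(t)B(t).
Σ = 1·0 + 2·0 + 4·1 + 8·3 + 16·3 + 32·1 = 108.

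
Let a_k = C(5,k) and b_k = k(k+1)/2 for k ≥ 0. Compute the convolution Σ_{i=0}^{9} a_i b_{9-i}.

800

The convolution is the t^9 coefficient of A(t)B(t).
Σ = 1·45 + 5·36 + 10·28 + 10·21 + 5·15 + 1·10 + 0·6 + 0·3 + 0·1 + 0·0 = 800.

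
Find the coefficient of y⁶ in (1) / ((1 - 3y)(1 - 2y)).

The denominator gives the recurrence a_n = 5a_(n−1) − 6a_(n−2) for n ≥ 3; the numerator fixes a_0 = 1, a_1 = 5, a_2 = 19.
Iterating: 1, 5, 19, 65, 211, 665, 2059, so a_6 = 2059.

2059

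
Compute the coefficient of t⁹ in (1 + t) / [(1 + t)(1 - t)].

1

The denominator gives the recurrence a_n = a_(n−2) for n ≥ 3; the numerator fixes a_0 = 1, a_1 = 1, a_2 = 1.
Iterating: 1, 1, 1, 1, 1, 1, 1, 1, 1, 1, so a_9 = 1.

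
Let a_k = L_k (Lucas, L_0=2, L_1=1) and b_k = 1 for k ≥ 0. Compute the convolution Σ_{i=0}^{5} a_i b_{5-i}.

28

The convolution is the x^5 coefficient of A(x)B(x).
Σ = 2·1 + 1·1 + 3·1 + 4·1 + 7·1 + 11·1 = 28.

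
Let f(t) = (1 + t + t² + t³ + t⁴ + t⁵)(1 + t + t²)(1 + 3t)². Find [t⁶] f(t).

47

(1 + t + t² + t³ + t⁴ + t⁵) has coefficients 1,1,1,1,1,1 for degrees 0…5.
(1 + t + t²) has coefficients 1,1,1,0,0,0,0 for degrees 0…6.
Finally multiplying by (1 + 3t)², the product of all factors after the first has coefficients 1,7,16,15,9,0,0 for degrees 0…6.
[t⁶] = 1·0 + 1·0 + 1·9 + 1·15 + 1·16 + 1·7 = 47.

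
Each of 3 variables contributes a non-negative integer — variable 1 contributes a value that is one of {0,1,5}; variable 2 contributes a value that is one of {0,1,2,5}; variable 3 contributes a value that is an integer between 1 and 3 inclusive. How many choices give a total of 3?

The generating function for the choices is (1 + t + t⁵)·(1 + t + t² + t⁵)·(t + t² + t³); the count is [t³].
(1 + t + t⁵) has coefficients 1,1,0,0 for degrees 0…3.
(1 + t + t² + t⁵) has coefficients 1,1,1,0 for degrees 0…3.
Finally multiplying by (t + t² + t³), the product of all factors after the first has coefficients 0,1,2,3 for degrees 0…3.
[t³] = 1·3 + 1·2 = 5.

5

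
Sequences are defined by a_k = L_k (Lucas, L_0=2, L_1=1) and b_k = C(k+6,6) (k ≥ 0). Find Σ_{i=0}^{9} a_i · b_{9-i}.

The convolution is the x^9 coefficient of A(x)B(x).
Σ = 2·5005 + 1·3003 + 3·1716 + 4·924 + 7·462 + 11·210 + 18·84 + 29·28 + 47·7 + 76·1 = 30130.

30130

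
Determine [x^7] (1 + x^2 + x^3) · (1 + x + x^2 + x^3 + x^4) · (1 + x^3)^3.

(1 + x^2 + x^3) has coefficients 1,0,1,1 for degrees 0…3.
(1 + x + x^2 + x^3 + x^4) has coefficients 1,1,1,1,1,0,0,0 for degrees 0…7.
Finally multiplying by (1 + x^3)^3, the product of all factors after the first has coefficients 1,1,1,4,4,3,6,6 for degrees 0…7.
[x^7] = 1·6 + 1·3 + 1·4 = 13.

13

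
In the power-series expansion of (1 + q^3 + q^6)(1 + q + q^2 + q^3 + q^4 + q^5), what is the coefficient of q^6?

2

(1 + q^3 + q^6) has coefficients 1,0,0,1,0,0,1 for degrees 0…6.
(1 + q + q^2 + q^3 + q^4 + q^5) has coefficients 1,1,1,1,1,1,0 for degrees 0…6.
[q^6] = 1·0 + 1·1 + 1·1 = 2.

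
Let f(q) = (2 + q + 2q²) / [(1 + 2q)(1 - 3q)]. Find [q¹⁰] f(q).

The denominator gives the recurrence a_n = a_(n−1) + 6a_(n−2) for n ≥ 3; the numerator fixes a_0 = 2, a_1 = 3, a_2 = 17.
Iterating: 2, 3, 17, 35, 137, 347, 1169, 3251, 10265, 29771, 91361, so a_10 = 91361.

91361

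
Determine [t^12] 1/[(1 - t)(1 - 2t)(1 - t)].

16369

The denominator gives the recurrence a_n = 4a_(n−1) − 5a_(n−2) + 2a_(n−3) for n ≥ 3; the numerator fixes a_0 = 1, a_1 = 4, a_2 = 11.
Iterating: 1, 4, 11, 26, 57, 120, 247, 502, 1013, 2036, 4083, 8178, 16369, so a_12 = 16369.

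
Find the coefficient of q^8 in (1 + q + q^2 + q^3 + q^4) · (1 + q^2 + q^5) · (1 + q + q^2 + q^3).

6

(1 + q + q^2 + q^3 + q^4) has coefficients 1,1,1,1,1 for degrees 0…4.
(1 + q^2 + q^5) has coefficients 1,0,1,0,0,1,0,0,0 for degrees 0…8.
Finally multiplying by (1 + q + q^2 + q^3), the product of all factors after the first has coefficients 1,1,2,2,1,2,1,1,1 for degrees 0…8.
[q^8] = 1·1 + 1·1 + 1·1 + 1·2 + 1·1 = 6.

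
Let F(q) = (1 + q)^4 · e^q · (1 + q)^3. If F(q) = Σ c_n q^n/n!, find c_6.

37633

The EGF product rule gives c_6 = Σ_{k_1+k_2+k_3=6} C(6; k_1,k_2,k_3) · ∏ g_i(k_i), where (1+q)^4 gives the falling factorial (4)_k; e^q gives (1)^k; (1+q)^3 gives the falling factorial (3)_k.
g_1(k) for k = 0…6: 1, 4, 12, 24, 24, 0, 0.
g_2(k) for k = 0…6: 1, 1, 1, 1, 1, 1, 1.
g_3(k) for k = 0…6: 1, 3, 6, 6, 0, 0, 0.
First combine the last two factors: h(k) = Σ_j C(k,j)·g_2(j)·g_3(k−j) for k = 0…6: 1, 4, 13, 34, 73, 136, 229.
c_6 = Σ_k C(6,k)·g_1(k)·h(6−k) = 1·1·229 + 6·4·136 + 15·12·73 + 20·24·34 + 15·24·13 = 229 + 3264 + 13140 + 16320 + 4680 = 37633.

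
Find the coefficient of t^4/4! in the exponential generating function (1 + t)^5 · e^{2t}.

1256

The EGF product rule gives c_4 = Σ_{k_1+k_2=4} C(4; k_1,k_2) · ∏ g_i(k_i), where (1+t)^5 gives the falling factorial (5)_k; e^{2t} gives (2)^k.
g_1(k) for k = 0…4: 1, 5, 20, 60, 120.
g_2(k) for k = 0…4: 1, 2, 4, 8, 16.
c_4 = Σ_k C(4,k)·g_1(k)·g_2(4−k) = 1·1·16 + 4·5·8 + 6·20·4 + 4·60·2 + 1·120·1 = 16 + 160 + 480 + 480 + 120 = 1256.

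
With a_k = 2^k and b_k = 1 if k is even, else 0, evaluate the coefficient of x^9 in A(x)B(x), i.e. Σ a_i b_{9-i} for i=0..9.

Write out a_i and b_{9-i} for i = 0,…,9 and sum the products.
Σ = 1·0 + 2·1 + 4·0 + 8·1 + 16·0 + 32·1 + 64·0 + 128·1 + 256·0 + 512·1 = 682.

682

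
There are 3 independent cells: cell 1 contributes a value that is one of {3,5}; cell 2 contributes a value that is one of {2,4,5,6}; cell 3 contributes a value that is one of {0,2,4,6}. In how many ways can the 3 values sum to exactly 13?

5

The generating function for the choices is (x³ + x⁵)·(x² + x⁴ + x⁵ + x⁶)·(1 + x² + x⁴ + x⁶); the count is [x¹³].
(x³ + x⁵) has coefficients 0,0,0,1,0,1 for degrees 0…5.
(x² + x⁴ + x⁵ + x⁶) has coefficients 0,0,1,0,1,1,1,0,0,0,0,0,0,0 for degrees 0…13.
Finally multiplying by (1 + x² + x⁴ + x⁶), the product of all factors after the first has coefficients 0,0,1,0,2,1,3,1,3,1,2,1,1,0 for degrees 0…13.
[x¹³] = 1·2 + 1·3 = 5.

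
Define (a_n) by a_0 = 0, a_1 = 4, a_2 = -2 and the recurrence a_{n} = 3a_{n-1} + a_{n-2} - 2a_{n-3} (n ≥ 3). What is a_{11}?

The ordinary generating function has denominator 1 - 3x - x^2 + 2x^3.
Iterating the recurrence: a_0,…,a_{11} = 0, 4, -2, -2, -16, -46, -150, -464, -1450, -4514, -14064, -43806.

-43806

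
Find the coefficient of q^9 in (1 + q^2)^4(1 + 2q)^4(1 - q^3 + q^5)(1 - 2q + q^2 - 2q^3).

-298

(1 + q^2)^4 has coefficients 1,0,4,0,6,0,4,0,1 for degrees 0…8.
(1 + 2q)^4 has coefficients 1,8,24,32,16,0,0,0,0,0 for degrees 0…9.
Multiplying by (1 - q^3 + q^5) gives running coefficients 1,8,24,31,8,-23,-24,8,32,16 for degrees 0…9.
Finally multiplying by (1 - 2q + q^2 - 2q^3), the product of all factors after the first has coefficients 1,6,9,-11,-46,-56,-32,17,38,8 for degrees 0…9.
[q^9] = 1·8 + 4·17 + 6·(-56) + 4·(-11) + 1·6 = -298.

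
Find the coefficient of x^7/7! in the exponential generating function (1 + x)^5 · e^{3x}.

435942

The EGF product rule gives c_7 = Σ_{k_1+k_2=7} C(7; k_1,k_2) · ∏ g_i(k_i), where (1+x)^5 gives the falling factorial (5)_k; e^{3x} gives (3)^k.
g_1(k) for k = 0…7: 1, 5, 20, 60, 120, 120, 0, 0.
g_2(k) for k = 0…7: 1, 3, 9, 27, 81, 243, 729, 2187.
c_7 = Σ_k C(7,k)·g_1(k)·g_2(7−k) = 1·1·2187 + 7·5·729 + 21·20·243 + 35·60·81 + 35·120·27 + 21·120·9 = 2187 + 25515 + 102060 + 170100 + 113400 + 22680 = 435942.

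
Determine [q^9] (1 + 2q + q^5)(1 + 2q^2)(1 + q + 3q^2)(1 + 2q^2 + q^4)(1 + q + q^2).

(1 + 2q + q^5) has coefficients 1,2,0,0,0,1 for degrees 0…5.
(1 + 2q^2) has coefficients 1,0,2,0,0,0,0,0,0,0 for degrees 0…9.
Multiplying by (1 + q + 3q^2) gives running coefficients 1,1,5,2,6,0,0,0,0,0 for degrees 0…9.
Multiplying by (1 + 2q^2 + q^4) gives running coefficients 1,1,7,4,17,5,17,2,6,0 for degrees 0…9.
Finally multiplying by (1 + q + q^2), the product of all factors after the first has coefficients 1,2,9,12,28,26,39,24,25,8 for degrees 0…9.
[q^9] = 1·8 + 2·25 + 1·28 = 86.

86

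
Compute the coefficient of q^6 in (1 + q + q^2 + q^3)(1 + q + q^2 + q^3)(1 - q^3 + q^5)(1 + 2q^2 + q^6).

(1 + q + q^2 + q^3) has coefficients 1,1,1,1 for degrees 0…3.
(1 + q + q^2 + q^3) has coefficients 1,1,1,1,0,0,0 for degrees 0…6.
Multiplying by (1 - q^3 + q^5) gives running coefficients 1,1,1,0,-1,0,0 for degrees 0…6.
Finally multiplying by (1 + 2q^2 + q^6), the product of all factors after the first has coefficients 1,1,3,2,1,0,-1 for degrees 0…6.
[q^6] = 1·(-1) + 1·0 + 1·1 + 1·2 = 2.

2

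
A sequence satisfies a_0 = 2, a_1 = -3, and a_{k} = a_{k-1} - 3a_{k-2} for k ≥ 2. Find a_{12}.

-1998

The ordinary generating function has denominator 1 - z + 3z^2.
Iterating the recurrence: a_0,…,a_{12} = 2, -3, -9, 0, 27, 27, -54, -135, 27, 432, 351, -945, -1998.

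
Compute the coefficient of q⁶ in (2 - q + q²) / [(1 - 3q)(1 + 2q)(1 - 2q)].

2256

Partial fractions give a closed form: a_n = (16/5)·3^n + (11/20)·(-2)^n + (-7/4)·2^n.
At n = 6: a_6 = 2256.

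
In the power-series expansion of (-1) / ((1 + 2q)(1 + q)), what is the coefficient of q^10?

-2047

Partial fractions give a closed form: a_n = (-2)·(-2)^n + (1)·(-1)^n.
At n = 10: a_10 = -2047.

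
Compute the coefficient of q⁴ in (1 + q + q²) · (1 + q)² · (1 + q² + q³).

8

(1 + q + q²) has coefficients 1,1,1 for degrees 0…2.
(1 + q)² has coefficients 1,2,1,0,0 for degrees 0…4.
Finally multiplying by (1 + q² + q³), the product of all factors after the first has coefficients 1,2,2,3,3 for degrees 0…4.
[q⁴] = 1·3 + 1·3 + 1·2 = 8.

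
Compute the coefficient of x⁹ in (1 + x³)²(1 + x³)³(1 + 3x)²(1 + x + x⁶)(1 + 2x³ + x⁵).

252

(1 + x³)² has coefficients 1,0,0,2,0,0,1 for degrees 0…6.
(1 + x³)³ has coefficients 1,0,0,3,0,0,3,0,0,1 for degrees 0…9.
Multiplying by (1 + 3x)² gives running coefficients 1,6,9,3,18,27,3,18,27,1 for degrees 0…9.
Multiplying by (1 + x + x⁶) gives running coefficients 1,7,15,12,21,45,31,27,54,31 for degrees 0…9.
Finally multiplying by (1 + 2x³ + x⁵), the product of all factors after the first has coefficients 1,7,15,14,35,76,62,84,156,114 for degrees 0…9.
[x⁹] = 1·114 + 2·62 + 1·14 = 252.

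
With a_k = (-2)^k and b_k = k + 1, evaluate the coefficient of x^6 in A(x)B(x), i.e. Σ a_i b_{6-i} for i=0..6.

31

This is [x^6] in the product of the two ordinary generating functions.
Σ = 1·7 − 2·6 + 4·5 − 8·4 + 16·3 − 32·2 + 64·1 = 31.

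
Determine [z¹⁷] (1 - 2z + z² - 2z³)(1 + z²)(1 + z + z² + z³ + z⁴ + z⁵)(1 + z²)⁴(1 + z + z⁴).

(1 - 2z + z² - 2z³) has coefficients 1,-2,1,-2 for degrees 0…3.
(1 + z²) has coefficients 1,0,1,0,0,0,0,0,0,0,0,0,0,0,0,0,0,0 for degrees 0…17.
Multiplying by (1 + z + z² + z³ + z⁴ + z⁵) gives running coefficients 1,1,2,2,2,2,1,1,0,0,0,0,0,0,0,0,0,0 for degrees 0…17.
Multiplying by (1 + z²)⁴ gives running coefficients 1,1,6,6,16,16,25,25,25,25,16,16,6,6,1,1,0,0 for degrees 0…17.
Finally multiplying by (1 + z + z⁴), the product of all factors after the first has coefficients 1,2,7,12,23,33,47,56,66,66,66,57,47,37,23,18,7,6 for degrees 0…17.
[z¹⁷] = 1·6 − 2·7 + 1·18 − 2·23 = -36.

-36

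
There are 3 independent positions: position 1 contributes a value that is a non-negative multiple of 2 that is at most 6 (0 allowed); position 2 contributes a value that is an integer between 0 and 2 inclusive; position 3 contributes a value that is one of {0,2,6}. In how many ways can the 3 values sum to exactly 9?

The generating function for the choices is (1 + x^2 + x^4 + x^6)·(1 + x + x^2)·(1 + x^2 + x^6); the count is [x^9].
(1 + x^2 + x^4 + x^6) has coefficients 1,0,1,0,1,0,1 for degrees 0…6.
(1 + x + x^2) has coefficients 1,1,1,0,0,0,0,0,0,0 for degrees 0…9.
Finally multiplying by (1 + x^2 + x^6), the product of all factors after the first has coefficients 1,1,2,1,1,0,1,1,1,0 for degrees 0…9.
[x^9] = 1·0 + 1·1 + 1·0 + 1·1 = 2.

2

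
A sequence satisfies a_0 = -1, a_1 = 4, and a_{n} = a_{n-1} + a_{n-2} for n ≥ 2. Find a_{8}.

71

The ordinary generating function has denominator 1 - t - t^2.
Iterating the recurrence: a_0,…,a_{8} = -1, 4, 3, 7, 10, 17, 27, 44, 71.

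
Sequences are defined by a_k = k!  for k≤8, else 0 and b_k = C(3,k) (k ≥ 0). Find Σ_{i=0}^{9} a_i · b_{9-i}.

136800

This is [x^9] in the product of the two ordinary generating functions.
Σ = 1·0 + 1·0 + 2·0 + 6·0 + 24·0 + 120·0 + 720·1 + 5040·3 + 40320·3 + 0·1 = 136800.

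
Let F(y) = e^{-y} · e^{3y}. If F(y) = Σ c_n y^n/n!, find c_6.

64

The EGF product rule gives c_6 = Σ_{k_1+k_2=6} C(6; k_1,k_2) · ∏ g_i(k_i), where e^{-y} gives (-1)^k; e^{3y} gives (3)^k.
g_1(k) for k = 0…6: 1, -1, 1, -1, 1, -1, 1.
g_2(k) for k = 0…6: 1, 3, 9, 27, 81, 243, 729.
c_6 = Σ_k C(6,k)·g_1(k)·g_2(6−k) = 1·1·729 + 6·(-1)·243 + 15·1·81 + 20·(-1)·27 + 15·1·9 + 6·(-1)·3 + 1·1·1 = 729 − 1458 + 1215 − 540 + 135 − 18 + 1 = 64.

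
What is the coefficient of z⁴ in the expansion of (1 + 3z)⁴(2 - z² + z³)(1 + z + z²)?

432

(1 + 3z)⁴ has coefficients 1,12,54,108,81 for degrees 0…4.
(2 - z² + z³) has coefficients 2,0,-1,1,0 for degrees 0…4.
Finally multiplying by (1 + z + z²), the product of all factors after the first has coefficients 2,2,1,0,0 for degrees 0…4.
[z⁴] = 1·0 + 12·0 + 54·1 + 108·2 + 81·2 = 432.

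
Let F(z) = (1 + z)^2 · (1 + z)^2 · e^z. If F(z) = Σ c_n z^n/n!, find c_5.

The EGF product rule gives c_5 = Σ_{k_1+k_2+k_3=5} C(5; k_1,k_2,k_3) · ∏ g_i(k_i), where (1+z)^2 gives the falling factorial (2)_k; (1+z)^2 gives the falling factorial (2)_k; e^z gives (1)^k.
g_1(k) for k = 0…5: 1, 2, 2, 0, 0, 0.
g_2(k) for k = 0…5: 1, 2, 2, 0, 0, 0.
g_3(k) for k = 0…5: 1, 1, 1, 1, 1, 1.
First combine the last two factors: h(k) = Σ_j C(k,j)·g_2(j)·g_3(k−j) for k = 0…5: 1, 3, 7, 13, 21, 31.
c_5 = Σ_k C(5,k)·g_1(k)·h(5−k) = 1·1·31 + 5·2·21 + 10·2·13 = 31 + 210 + 260 = 501.

501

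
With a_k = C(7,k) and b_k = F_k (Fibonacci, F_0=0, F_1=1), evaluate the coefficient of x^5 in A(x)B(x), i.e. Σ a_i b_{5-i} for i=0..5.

The convolution is the x^5 coefficient of A(x)B(x).
Σ = 1·5 + 7·3 + 21·2 + 35·1 + 35·1 + 21·0 = 138.

138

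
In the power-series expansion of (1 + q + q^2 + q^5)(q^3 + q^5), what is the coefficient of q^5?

(1 + q + q^2 + q^5) has coefficients 1,1,1,0,0,1 for degrees 0…5.
(q^3 + q^5) has coefficients 0,0,0,1,0,1 for degrees 0…5.
[q^5] = 1·1 + 1·0 + 1·1 + 1·0 = 2.

2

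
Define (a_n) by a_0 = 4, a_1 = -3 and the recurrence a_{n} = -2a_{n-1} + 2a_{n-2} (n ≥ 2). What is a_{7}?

The ordinary generating function has denominator 1 + 2q - 2q^2.
Iterating the recurrence: a_0,…,a_{7} = 4, -3, 14, -34, 96, -260, 712, -1944.

-1944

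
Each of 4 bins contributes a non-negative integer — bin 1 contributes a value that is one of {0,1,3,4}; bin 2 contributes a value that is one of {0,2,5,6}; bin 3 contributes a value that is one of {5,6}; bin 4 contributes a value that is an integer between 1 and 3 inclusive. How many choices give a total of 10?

The generating function for the choices is (1 + z + z³ + z⁴)·(1 + z² + z⁵ + z⁶)·(z⁵ + z⁶)·(z + z² + z³); the count is [z¹⁰].
(1 + z + z³ + z⁴) has coefficients 1,1,0,1,1 for degrees 0…4.
(1 + z² + z⁵ + z⁶) has coefficients 1,0,1,0,0,1,1,0,0,0,0 for degrees 0…10.
Multiplying by (z⁵ + z⁶) gives running coefficients 0,0,0,0,0,1,1,1,1,0,1 for degrees 0…10.
Finally multiplying by (z + z² + z³), the product of all factors after the first has coefficients 0,0,0,0,0,0,1,2,3,3,2 for degrees 0…10.
[z¹⁰] = 1·2 + 1·3 + 1·2 + 1·1 = 8.

8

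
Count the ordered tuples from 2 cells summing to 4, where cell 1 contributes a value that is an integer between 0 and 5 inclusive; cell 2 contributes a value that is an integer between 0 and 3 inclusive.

The generating function for the choices is (1 + y + y² + y³ + y⁴ + y⁵)·(1 + y + y² + y³); the count is [y⁴].
(1 + y + y² + y³ + y⁴ + y⁵) has coefficients 1,1,1,1,1 for degrees 0…4.
(1 + y + y² + y³) has coefficients 1,1,1,1,0 for degrees 0…4.
[y⁴] = 1·0 + 1·1 + 1·1 + 1·1 + 1·1 = 4.

4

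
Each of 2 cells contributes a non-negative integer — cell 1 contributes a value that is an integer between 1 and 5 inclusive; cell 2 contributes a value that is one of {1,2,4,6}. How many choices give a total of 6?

The generating function for the choices is (t + t^2 + t^3 + t^4 + t^5)·(t + t^2 + t^4 + t^6); the count is [t^6].
(t + t^2 + t^3 + t^4 + t^5) has coefficients 0,1,1,1,1,1 for degrees 0…5.
(t + t^2 + t^4 + t^6) has coefficients 0,1,1,0,1,0,1 for degrees 0…6.
[t^6] = 1·0 + 1·1 + 1·0 + 1·1 + 1·1 = 3.

3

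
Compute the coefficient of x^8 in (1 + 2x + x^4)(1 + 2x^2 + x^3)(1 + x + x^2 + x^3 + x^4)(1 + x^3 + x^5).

(1 + 2x + x^4) has coefficients 1,2,0,0,1 for degrees 0…4.
(1 + 2x^2 + x^3) has coefficients 1,0,2,1,0,0,0,0,0 for degrees 0…8.
Multiplying by (1 + x + x^2 + x^3 + x^4) gives running coefficients 1,1,3,4,4,3,3,1,0 for degrees 0…8.
Finally multiplying by (1 + x^3 + x^5), the product of all factors after the first has coefficients 1,1,3,5,5,7,8,8,7 for degrees 0…8.
[x^8] = 1·7 + 2·8 + 1·5 = 28.

28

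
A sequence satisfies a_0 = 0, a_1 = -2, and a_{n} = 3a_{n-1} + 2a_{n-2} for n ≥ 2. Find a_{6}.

-990

The ordinary generating function has denominator 1 - 3z - 2z^2.
Iterating the recurrence: a_0,…,a_{6} = 0, -2, -6, -22, -78, -278, -990.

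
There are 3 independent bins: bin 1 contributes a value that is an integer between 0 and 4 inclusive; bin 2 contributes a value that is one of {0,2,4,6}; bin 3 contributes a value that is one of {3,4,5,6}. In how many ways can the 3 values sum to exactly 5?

The generating function for the choices is (1 + x + x^2 + x^3 + x^4)·(1 + x^2 + x^4 + x^6)·(x^3 + x^4 + x^5 + x^6); the count is [x^5].
(1 + x + x^2 + x^3 + x^4) has coefficients 1,1,1,1,1 for degrees 0…4.
(1 + x^2 + x^4 + x^6) has coefficients 1,0,1,0,1,0 for degrees 0…5.
Finally multiplying by (x^3 + x^4 + x^5 + x^6), the product of all factors after the first has coefficients 0,0,0,1,1,2 for degrees 0…5.
[x^5] = 1·2 + 1·1 + 1·1 + 1·0 + 1·0 = 4.

4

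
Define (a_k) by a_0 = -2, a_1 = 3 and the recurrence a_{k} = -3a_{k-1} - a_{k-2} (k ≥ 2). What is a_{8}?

The ordinary generating function has denominator 1 + 3x + x^2.
Iterating the recurrence: a_0,…,a_{8} = -2, 3, -7, 18, -47, 123, -322, 843, -2207.

-2207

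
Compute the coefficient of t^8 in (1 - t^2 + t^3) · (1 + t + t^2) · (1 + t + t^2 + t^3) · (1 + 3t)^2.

16

(1 - t^2 + t^3) has coefficients 1,0,-1,1 for degrees 0…3.
(1 + t + t^2) has coefficients 1,1,1,0,0,0,0,0,0 for degrees 0…8.
Multiplying by (1 + t + t^2 + t^3) gives running coefficients 1,2,3,3,2,1,0,0,0 for degrees 0…8.
Finally multiplying by (1 + 3t)^2, the product of all factors after the first has coefficients 1,8,24,39,47,40,24,9,0 for degrees 0…8.
[t^8] = 1·0 − 1·24 + 1·40 = 16.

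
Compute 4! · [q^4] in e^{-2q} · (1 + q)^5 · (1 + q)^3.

96

The EGF product rule gives c_4 = Σ_{k_1+k_2+k_3=4} C(4; k_1,k_2,k_3) · ∏ g_i(k_i), where e^{-2q} gives (-2)^k; (1+q)^5 gives the falling factorial (5)_k; (1+q)^3 gives the falling factorial (3)_k.
g_1(k) for k = 0…4: 1, -2, 4, -8, 16.
g_2(k) for k = 0…4: 1, 5, 20, 60, 120.
g_3(k) for k = 0…4: 1, 3, 6, 6, 0.
First combine the last two factors: h(k) = Σ_j C(k,j)·g_2(j)·g_3(k−j) for k = 0…4: 1, 8, 56, 336, 1680.
c_4 = Σ_k C(4,k)·g_1(k)·h(4−k) = 1·1·1680 + 4·(-2)·336 + 6·4·56 + 4·(-8)·8 + 1·16·1 = 1680 − 2688 + 1344 − 256 + 16 = 96.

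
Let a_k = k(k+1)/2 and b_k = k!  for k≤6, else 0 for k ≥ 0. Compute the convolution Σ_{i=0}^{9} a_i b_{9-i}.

6143

Write out a_i and b_{9-i} for i = 0,…,9 and sum the products.
Σ = 0·0 + 1·0 + 3·0 + 6·720 + 10·120 + 15·24 + 21·6 + 28·2 + 36·1 + 45·1 = 6143.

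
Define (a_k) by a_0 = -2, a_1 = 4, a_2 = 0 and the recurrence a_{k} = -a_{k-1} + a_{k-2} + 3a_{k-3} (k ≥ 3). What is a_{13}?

The ordinary generating function has denominator 1 + z - z^2 - 3z^3.
Iterating the recurrence: a_0,…,a_{13} = -2, 4, 0, -2, 14, -16, 24, 2, -26, 100, -120, 142, 38, -256.

-256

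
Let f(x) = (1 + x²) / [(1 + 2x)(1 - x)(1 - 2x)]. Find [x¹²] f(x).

Partial fractions give a closed form: a_n = (5/12)·(-2)^n + (-2/3)·1^n + (5/4)·2^n.
At n = 12: a_12 = 6826.

6826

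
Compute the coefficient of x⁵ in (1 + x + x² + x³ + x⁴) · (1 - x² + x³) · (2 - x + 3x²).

(1 + x + x² + x³ + x⁴) has coefficients 1,1,1,1,1 for degrees 0…4.
(1 - x² + x³) has coefficients 1,0,-1,1,0,0 for degrees 0…5.
Finally multiplying by (2 - x + 3x²), the product of all factors after the first has coefficients 2,-1,1,3,-4,3 for degrees 0…5.
[x⁵] = 1·3 + 1·(-4) + 1·3 + 1·1 + 1·(-1) = 2.

2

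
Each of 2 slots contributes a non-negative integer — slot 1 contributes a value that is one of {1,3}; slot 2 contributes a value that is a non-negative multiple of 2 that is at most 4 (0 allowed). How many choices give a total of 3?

The generating function for the choices is (t + t^3)·(1 + t^2 + t^4); the count is [t^3].
(t + t^3) has coefficients 0,1,0,1 for degrees 0…3.
(1 + t^2 + t^4) has coefficients 1,0,1,0 for degrees 0…3.
[t^3] = 1·1 + 1·1 = 2.

2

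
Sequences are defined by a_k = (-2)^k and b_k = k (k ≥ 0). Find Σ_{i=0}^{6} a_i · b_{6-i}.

-12

The convolution is the t^6 coefficient of A(t)B(t).
Σ = 1·6 − 2·5 + 4·4 − 8·3 + 16·2 − 32·1 + 64·0 = -12.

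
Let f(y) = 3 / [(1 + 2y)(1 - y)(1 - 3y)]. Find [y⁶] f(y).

Partial fractions give a closed form: a_n = (4/5)·(-2)^n + (-1/2)·1^n + (27/10)·3^n.
At n = 6: a_6 = 2019.

2019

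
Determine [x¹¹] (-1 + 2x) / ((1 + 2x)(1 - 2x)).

The denominator gives the recurrence a_n = 4a_(n−2) for n ≥ 2; the numerator fixes a_0 = -1, a_1 = 2.
Iterating: -1, 2, -4, 8, -16, 32, -64, 128, -256, 512, -1024, 2048, so a_11 = 2048.

2048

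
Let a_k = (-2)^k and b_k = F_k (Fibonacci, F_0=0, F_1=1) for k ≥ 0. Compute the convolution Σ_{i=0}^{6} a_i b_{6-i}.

Write out a_i and b_{6-i} for i = 0,…,6 and sum the products.
Σ = 1·8 − 2·5 + 4·3 − 8·2 + 16·1 − 32·1 + 64·0 = -22.

-22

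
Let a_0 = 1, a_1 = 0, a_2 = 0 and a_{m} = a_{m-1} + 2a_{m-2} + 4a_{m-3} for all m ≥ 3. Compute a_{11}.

2956

The ordinary generating function has denominator 1 - x - 2x^2 - 4x^3.
Iterating the recurrence: a_0,…,a_{11} = 1, 0, 0, 4, 4, 12, 36, 76, 196, 492, 1188, 2956.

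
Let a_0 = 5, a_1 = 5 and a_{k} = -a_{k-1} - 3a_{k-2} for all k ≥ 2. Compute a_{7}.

The ordinary generating function has denominator 1 + y + 3y^2.
Iterating the recurrence: a_0,…,a_{7} = 5, 5, -20, 5, 55, -70, -95, 305.

305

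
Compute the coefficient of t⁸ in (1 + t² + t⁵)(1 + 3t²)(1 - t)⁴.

-13

(1 + t² + t⁵) has coefficients 1,0,1,0,0,1 for degrees 0…5.
(1 + 3t²) has coefficients 1,0,3,0,0,0,0,0,0 for degrees 0…8.
Finally multiplying by (1 - t)⁴, the product of all factors after the first has coefficients 1,-4,9,-16,19,-12,3,0,0 for degrees 0…8.
[t⁸] = 1·0 + 1·3 + 1·(-16) = -13.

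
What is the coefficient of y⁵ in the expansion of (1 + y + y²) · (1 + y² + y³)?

1

(1 + y + y²) has coefficients 1,1,1 for degrees 0…2.
(1 + y² + y³) has coefficients 1,0,1,1,0,0 for degrees 0…5.
[y⁵] = 1·0 + 1·0 + 1·1 = 1.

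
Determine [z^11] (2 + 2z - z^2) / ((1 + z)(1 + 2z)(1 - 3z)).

202490

Partial fractions give a closed form: a_n = (1/4)·(-1)^n + (3/5)·(-2)^n + (23/20)·3^n.
At n = 11: a_11 = 202490.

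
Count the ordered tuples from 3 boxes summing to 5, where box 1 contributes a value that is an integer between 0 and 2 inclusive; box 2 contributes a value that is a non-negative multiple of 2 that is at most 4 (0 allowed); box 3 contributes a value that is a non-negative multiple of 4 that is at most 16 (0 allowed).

2

The generating function for the choices is (1 + y + y²)·(1 + y² + y⁴)·(1 + y⁴ + y⁸ + y¹² + y¹⁶); the count is [y⁵].
(1 + y + y²) has coefficients 1,1,1 for degrees 0…2.
(1 + y² + y⁴) has coefficients 1,0,1,0,1,0 for degrees 0…5.
Finally multiplying by (1 + y⁴ + y⁸ + y¹² + y¹⁶), the product of all factors after the first has coefficients 1,0,1,0,2,0 for degrees 0…5.
[y⁵] = 1·0 + 1·2 + 1·0 = 2.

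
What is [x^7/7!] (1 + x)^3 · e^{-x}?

104

The EGF product rule gives c_7 = Σ_{k_1+k_2=7} C(7; k_1,k_2) · ∏ g_i(k_i), where (1+x)^3 gives the falling factorial (3)_k; e^{-x} gives (-1)^k.
g_1(k) for k = 0…7: 1, 3, 6, 6, 0, 0, 0, 0.
g_2(k) for k = 0…7: 1, -1, 1, -1, 1, -1, 1, -1.
c_7 = Σ_k C(7,k)·g_1(k)·g_2(7−k) = 1·1·(-1) + 7·3·1 + 21·6·(-1) + 35·6·1 = −1 + 21 − 126 + 210 = 104.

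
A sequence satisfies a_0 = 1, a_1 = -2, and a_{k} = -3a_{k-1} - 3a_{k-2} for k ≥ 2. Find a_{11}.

The ordinary generating function has denominator 1 + 3z + 3z^2.
Iterating the recurrence: a_0,…,a_{11} = 1, -2, 3, -3, 0, 9, -27, 54, -81, 81, 0, -243.

-243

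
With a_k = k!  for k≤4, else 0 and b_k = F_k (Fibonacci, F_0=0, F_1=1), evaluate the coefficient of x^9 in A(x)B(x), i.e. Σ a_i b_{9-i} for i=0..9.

Write out a_i and b_{9-i} for i = 0,…,9 and sum the products.
Σ = 1·34 + 1·21 + 2·13 + 6·8 + 24·5 + 0·3 + 0·2 + 0·1 + 0·1 + 0·0 = 249.

249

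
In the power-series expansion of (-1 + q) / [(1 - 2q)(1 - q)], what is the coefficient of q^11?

-2048

Partial fractions give a closed form: a_n = (-1)·2^n.
At n = 11: a_11 = -2048.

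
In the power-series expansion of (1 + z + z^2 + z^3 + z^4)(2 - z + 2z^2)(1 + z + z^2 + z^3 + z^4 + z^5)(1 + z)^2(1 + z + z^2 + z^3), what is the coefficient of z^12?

81

(1 + z + z^2 + z^3 + z^4) has coefficients 1,1,1,1,1 for degrees 0…4.
(2 - z + 2z^2) has coefficients 2,-1,2,0,0,0,0,0,0,0,0,0,0 for degrees 0…12.
Multiplying by (1 + z + z^2 + z^3 + z^4 + z^5) gives running coefficients 2,1,3,3,3,3,1,2,0,0,0,0,0 for degrees 0…12.
Multiplying by (1 + z)^2 gives running coefficients 2,5,7,10,12,12,10,7,5,2,0,0,0 for degrees 0…12.
Finally multiplying by (1 + z + z^2 + z^3), the product of all factors after the first has coefficients 2,7,14,24,34,41,44,41,34,24,14,7,2 for degrees 0…12.
[z^12] = 1·2 + 1·7 + 1·14 + 1·24 + 1·34 = 81.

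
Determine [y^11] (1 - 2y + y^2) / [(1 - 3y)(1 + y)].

The denominator gives the recurrence a_n = 2a_(n−1) + 3a_(n−2) for n ≥ 3; the numerator fixes a_0 = 1, a_1 = 0, a_2 = 4.
Iterating: 1, 0, 4, 8, 28, 80, 244, 728, 2188, 6560, 19684, 59048, so a_11 = 59048.

59048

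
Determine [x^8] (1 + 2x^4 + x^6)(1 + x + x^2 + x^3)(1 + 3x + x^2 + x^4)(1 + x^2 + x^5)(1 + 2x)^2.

(1 + 2x^4 + x^6) has coefficients 1,0,0,0,2,0,1 for degrees 0…6.
(1 + x + x^2 + x^3) has coefficients 1,1,1,1,0,0,0,0,0 for degrees 0…8.
Multiplying by (1 + 3x + x^2 + x^4) gives running coefficients 1,4,5,5,5,2,1,1,0 for degrees 0…8.
Multiplying by (1 + x^2 + x^5) gives running coefficients 1,4,6,9,10,8,10,8,6 for degrees 0…8.
Finally multiplying by (1 + 2x)^2, the product of all factors after the first has coefficients 1,8,26,49,70,84,82,80,78 for degrees 0…8.
[x^8] = 1·78 + 2·70 + 1·26 = 244.

244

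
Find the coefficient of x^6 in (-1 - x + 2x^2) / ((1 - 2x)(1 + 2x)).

The denominator gives the recurrence a_n = 4a_(n−2) for n ≥ 3; the numerator fixes a_0 = -1, a_1 = -1, a_2 = -2.
Iterating: -1, -1, -2, -4, -8, -16, -32, so a_6 = -32.

-32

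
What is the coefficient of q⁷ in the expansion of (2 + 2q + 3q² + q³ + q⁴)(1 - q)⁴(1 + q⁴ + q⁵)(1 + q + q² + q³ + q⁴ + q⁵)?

(2 + 2q + 3q² + q³ + q⁴) has coefficients 2,2,3,1,1 for degrees 0…4.
(1 - q)⁴ has coefficients 1,-4,6,-4,1,0,0,0 for degrees 0…7.
Multiplying by (1 + q⁴ + q⁵) gives running coefficients 1,-4,6,-4,2,-3,2,2 for degrees 0…7.
Finally multiplying by (1 + q + q² + q³ + q⁴ + q⁵), the product of all factors after the first has coefficients 1,-3,3,-1,1,-2,-1,5 for degrees 0…7.
[q⁷] = 2·5 + 2·(-1) + 3·(-2) + 1·1 + 1·(-1) = 2.

2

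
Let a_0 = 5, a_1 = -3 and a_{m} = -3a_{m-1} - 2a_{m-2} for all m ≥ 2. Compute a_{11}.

The ordinary generating function has denominator 1 + 3y + 2y^2.
Iterating the recurrence: a_0,…,a_{11} = 5, -3, -1, 9, -25, 57, -121, 249, -505, 1017, -2041, 4089.

4089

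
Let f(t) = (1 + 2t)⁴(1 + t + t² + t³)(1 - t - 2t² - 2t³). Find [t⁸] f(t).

(1 + 2t)⁴ has coefficients 1,8,24,32,16 for degrees 0…4.
(1 + t + t² + t³) has coefficients 1,1,1,1,0,0,0,0,0 for degrees 0…8.
Finally multiplying by (1 - t - 2t² - 2t³), the product of all factors after the first has coefficients 1,0,-2,-4,-5,-4,-2,0,0 for degrees 0…8.
[t⁸] = 1·0 + 8·0 + 24·(-2) + 32·(-4) + 16·(-5) = -256.

-256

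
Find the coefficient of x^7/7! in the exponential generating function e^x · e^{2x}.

2187

The EGF product rule gives c_7 = Σ_{k_1+k_2=7} C(7; k_1,k_2) · ∏ g_i(k_i), where e^x gives (1)^k; e^{2x} gives (2)^k.
g_1(k) for k = 0…7: 1, 1, 1, 1, 1, 1, 1, 1.
g_2(k) for k = 0…7: 1, 2, 4, 8, 16, 32, 64, 128.
c_7 = Σ_k C(7,k)·g_1(k)·g_2(7−k) = 1·1·128 + 7·1·64 + 21·1·32 + 35·1·16 + 35·1·8 + 21·1·4 + 7·1·2 + 1·1·1 = 128 + 448 + 672 + 560 + 280 + 84 + 14 + 1 = 2187.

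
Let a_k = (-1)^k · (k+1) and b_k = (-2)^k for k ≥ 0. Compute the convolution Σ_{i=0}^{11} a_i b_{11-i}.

-8178

This is [x^11] in the product of the two ordinary generating functions.
Σ = 1·(-2048) − 2·1024 + 3·(-512) − 4·256 + 5·(-128) − 6·64 + 7·(-32) − 8·16 + 9·(-8) − 10·4 + 11·(-2) − 12·1 = -8178.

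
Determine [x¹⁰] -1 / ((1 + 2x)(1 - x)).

-683

Partial fractions give a closed form: a_n = (-2/3)·(-2)^n + (-1/3)·1^n.
At n = 10: a_10 = -683.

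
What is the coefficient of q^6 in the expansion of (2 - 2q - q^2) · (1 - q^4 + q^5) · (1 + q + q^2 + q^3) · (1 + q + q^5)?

2

(2 - 2q - q^2) has coefficients 2,-2,-1 for degrees 0…2.
(1 - q^4 + q^5) has coefficients 1,0,0,0,-1,1,0 for degrees 0…6.
Multiplying by (1 + q + q^2 + q^3) gives running coefficients 1,1,1,1,-1,0,0 for degrees 0…6.
Finally multiplying by (1 + q + q^5), the product of all factors after the first has coefficients 1,2,2,2,0,0,1 for degrees 0…6.
[q^6] = 2·1 − 2·0 − 1·0 = 2.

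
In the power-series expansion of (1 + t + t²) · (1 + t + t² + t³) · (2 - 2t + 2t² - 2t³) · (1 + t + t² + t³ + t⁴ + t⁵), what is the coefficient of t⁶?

2

(1 + t + t²) has coefficients 1,1,1 for degrees 0…2.
(1 + t + t² + t³) has coefficients 1,1,1,1,0,0,0 for degrees 0…6.
Multiplying by (2 - 2t + 2t² - 2t³) gives running coefficients 2,0,2,0,-2,0,-2 for degrees 0…6.
Finally multiplying by (1 + t + t² + t³ + t⁴ + t⁵), the product of all factors after the first has coefficients 2,2,4,4,2,2,-2 for degrees 0…6.
[t⁶] = 1·(-2) + 1·2 + 1·2 = 2.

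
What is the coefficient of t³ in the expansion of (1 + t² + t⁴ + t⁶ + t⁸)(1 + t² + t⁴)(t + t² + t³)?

3

(1 + t² + t⁴ + t⁶ + t⁸) has coefficients 1,0,1,0 for degrees 0…3.
(1 + t² + t⁴) has coefficients 1,0,1,0 for degrees 0…3.
Finally multiplying by (t + t² + t³), the product of all factors after the first has coefficients 0,1,1,2 for degrees 0…3.
[t³] = 1·2 + 1·1 = 3.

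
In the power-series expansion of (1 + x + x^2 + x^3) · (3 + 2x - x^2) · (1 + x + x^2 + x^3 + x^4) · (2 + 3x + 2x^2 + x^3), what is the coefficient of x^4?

114

(1 + x + x^2 + x^3) has coefficients 1,1,1,1 for degrees 0…3.
(3 + 2x - x^2) has coefficients 3,2,-1,0,0 for degrees 0…4.
Multiplying by (1 + x + x^2 + x^3 + x^4) gives running coefficients 3,5,4,4,4 for degrees 0…4.
Finally multiplying by (2 + 3x + 2x^2 + x^3), the product of all factors after the first has coefficients 6,19,29,33,33 for degrees 0…4.
[x^4] = 1·33 + 1·33 + 1·29 + 1·19 = 114.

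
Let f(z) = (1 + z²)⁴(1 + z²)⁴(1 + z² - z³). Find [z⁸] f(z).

(1 + z²)⁴ has coefficients 1,0,4,0,6,0,4,0,1 for degrees 0…8.
(1 + z²)⁴ has coefficients 1,0,4,0,6,0,4,0,1 for degrees 0…8.
Finally multiplying by (1 + z² - z³), the product of all factors after the first has coefficients 1,0,5,-1,10,-4,10,-6,5 for degrees 0…8.
[z⁸] = 1·5 + 4·10 + 6·10 + 4·5 + 1·1 = 126.

126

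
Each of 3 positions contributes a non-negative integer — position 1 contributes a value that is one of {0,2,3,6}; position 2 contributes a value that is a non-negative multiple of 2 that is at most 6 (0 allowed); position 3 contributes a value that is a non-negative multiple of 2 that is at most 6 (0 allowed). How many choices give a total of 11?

3

The generating function for the choices is (1 + q^2 + q^3 + q^6)·(1 + q^2 + q^4 + q^6)·(1 + q^2 + q^4 + q^6); the count is [q^11].
(1 + q^2 + q^3 + q^6) has coefficients 1,0,1,1,0,0,1 for degrees 0…6.
(1 + q^2 + q^4 + q^6) has coefficients 1,0,1,0,1,0,1,0,0,0,0,0 for degrees 0…11.
Finally multiplying by (1 + q^2 + q^4 + q^6), the product of all factors after the first has coefficients 1,0,2,0,3,0,4,0,3,0,2,0 for degrees 0…11.
[q^11] = 1·0 + 1·0 + 1·3 + 1·0 = 3.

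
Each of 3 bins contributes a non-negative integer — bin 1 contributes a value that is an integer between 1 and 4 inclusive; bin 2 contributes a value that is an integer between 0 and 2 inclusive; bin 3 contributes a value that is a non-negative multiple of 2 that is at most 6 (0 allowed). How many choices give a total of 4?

The generating function for the choices is (z + z^2 + z^3 + z^4)·(1 + z + z^2)·(1 + z^2 + z^4 + z^6); the count is [z^4].
(z + z^2 + z^3 + z^4) has coefficients 0,1,1,1,1 for degrees 0…4.
(1 + z + z^2) has coefficients 1,1,1,0,0 for degrees 0…4.
Finally multiplying by (1 + z^2 + z^4 + z^6), the product of all factors after the first has coefficients 1,1,2,1,2 for degrees 0…4.
[z^4] = 1·1 + 1·2 + 1·1 + 1·1 = 5.

5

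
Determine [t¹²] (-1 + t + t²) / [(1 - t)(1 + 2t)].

-3413

The denominator gives the recurrence a_n = −a_(n−1) + 2a_(n−2) for n ≥ 3; the numerator fixes a_0 = -1, a_1 = 2, a_2 = -3.
Iterating: -1, 2, -3, 7, -13, 27, -53, 107, -213, 427, -853, 1707, -3413, so a_12 = -3413.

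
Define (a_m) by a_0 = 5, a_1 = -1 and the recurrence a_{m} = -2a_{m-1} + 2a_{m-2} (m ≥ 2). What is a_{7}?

-1528

The ordinary generating function has denominator 1 + 2y - 2y^2.
Iterating the recurrence: a_0,…,a_{7} = 5, -1, 12, -26, 76, -204, 560, -1528.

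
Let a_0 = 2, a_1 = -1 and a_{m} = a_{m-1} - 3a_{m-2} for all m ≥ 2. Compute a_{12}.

The ordinary generating function has denominator 1 - x + 3x^2.
Iterating the recurrence: a_0,…,a_{12} = 2, -1, -7, -4, 17, 29, -22, -109, -43, 284, 413, -439, -1678.

-1678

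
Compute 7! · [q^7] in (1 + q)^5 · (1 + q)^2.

The EGF product rule gives c_7 = Σ_{k_1+k_2=7} C(7; k_1,k_2) · ∏ g_i(k_i), where (1+q)^5 gives the falling factorial (5)_k; (1+q)^2 gives the falling factorial (2)_k.
g_1(k) for k = 0…7: 1, 5, 20, 60, 120, 120, 0, 0.
g_2(k) for k = 0…7: 1, 2, 2, 0, 0, 0, 0, 0.
c_7 = Σ_k C(7,k)·g_1(k)·g_2(7−k) = 21·120·2 = 5040.

5040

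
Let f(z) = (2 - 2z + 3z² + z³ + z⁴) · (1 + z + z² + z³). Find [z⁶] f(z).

(2 - 2z + 3z² + z³ + z⁴) has coefficients 2,-2,3,1,1 for degrees 0…4.
(1 + z + z² + z³) has coefficients 1,1,1,1,0,0,0 for degrees 0…6.
[z⁶] = 2·0 − 2·0 + 3·0 + 1·1 + 1·1 = 2.

2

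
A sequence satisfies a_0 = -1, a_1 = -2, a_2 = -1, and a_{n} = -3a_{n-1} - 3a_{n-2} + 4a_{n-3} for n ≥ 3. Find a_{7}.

-74

The ordinary generating function has denominator 1 + 3q + 3q^2 - 4q^3.
Iterating the recurrence: a_0,…,a_{7} = -1, -2, -1, 5, -20, 41, -43, -74.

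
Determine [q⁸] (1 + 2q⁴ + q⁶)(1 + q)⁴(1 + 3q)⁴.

1961

(1 + 2q⁴ + q⁶) has coefficients 1,0,0,0,2,0,1 for degrees 0…6.
(1 + q)⁴ has coefficients 1,4,6,4,1,0,0,0,0 for degrees 0…8.
Finally multiplying by (1 + 3q)⁴, the product of all factors after the first has coefficients 1,16,108,400,886,1200,972,432,81 for degrees 0…8.
[q⁸] = 1·81 + 2·886 + 1·108 = 1961.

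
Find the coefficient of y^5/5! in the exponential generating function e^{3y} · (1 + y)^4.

7623

The EGF product rule gives c_5 = Σ_{k_1+k_2=5} C(5; k_1,k_2) · ∏ g_i(k_i), where e^{3y} gives (3)^k; (1+y)^4 gives the falling factorial (4)_k.
g_1(k) for k = 0…5: 1, 3, 9, 27, 81, 243.
g_2(k) for k = 0…5: 1, 4, 12, 24, 24, 0.
c_5 = Σ_k C(5,k)·g_1(k)·g_2(5−k) = 5·3·24 + 10·9·24 + 10·27·12 + 5·81·4 + 1·243·1 = 360 + 2160 + 3240 + 1620 + 243 = 7623.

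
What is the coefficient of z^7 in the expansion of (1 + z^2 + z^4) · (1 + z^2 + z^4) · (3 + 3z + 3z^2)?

(1 + z^2 + z^4) has coefficients 1,0,1,0,1 for degrees 0…4.
(1 + z^2 + z^4) has coefficients 1,0,1,0,1,0,0,0 for degrees 0…7.
Finally multiplying by (3 + 3z + 3z^2), the product of all factors after the first has coefficients 3,3,6,3,6,3,3,0 for degrees 0…7.
[z^7] = 1·0 + 1·3 + 1·3 = 6.

6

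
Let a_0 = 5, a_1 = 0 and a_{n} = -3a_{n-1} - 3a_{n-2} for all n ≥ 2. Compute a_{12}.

3645

The ordinary generating function has denominator 1 + 3z + 3z^2.
Iterating the recurrence: a_0,…,a_{12} = 5, 0, -15, 45, -90, 135, -135, 0, 405, -1215, 2430, -3645, 3645.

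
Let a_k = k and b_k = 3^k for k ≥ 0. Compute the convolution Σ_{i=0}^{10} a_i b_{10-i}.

44281

This is [x^10] in the product of the two ordinary generating functions.
Σ = 0·59049 + 1·19683 + 2·6561 + 3·2187 + 4·729 + 5·243 + 6·81 + 7·27 + 8·9 + 9·3 + 10·1 = 44281.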